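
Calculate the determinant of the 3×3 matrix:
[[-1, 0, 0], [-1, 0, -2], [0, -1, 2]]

Expansion along first row:
det = -1·det([[0,-2],[-1,2]]) - 0·det([[-1,-2],[0,2]]) + 0·det([[-1,0],[0,-1]])
    = -1·(0·2 - -2·-1) - 0·(-1·2 - -2·0) + 0·(-1·-1 - 0·0)
    = -1·-2 - 0·-2 + 0·1
    = 2 + 0 + 0 = 2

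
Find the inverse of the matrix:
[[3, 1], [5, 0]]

For [[a,b],[c,d]], inverse = (1/det)·[[d,-b],[-c,a]]
det = (3)(0) - (1)(5) = 0 - 5 = -5
Inverse = (1/-5)·[[0, -1], [-5, 3]]
= [[0, 1/5], [1, -3/5]]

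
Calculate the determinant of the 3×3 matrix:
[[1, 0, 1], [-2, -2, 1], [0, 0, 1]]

Expansion along first row:
det = 1·det([[-2,1],[0,1]]) - 0·det([[-2,1],[0,1]]) + 1·det([[-2,-2],[0,0]])
    = 1·(-2·1 - 1·0) - 0·(-2·1 - 1·0) + 1·(-2·0 - -2·0)
    = 1·-2 - 0·-2 + 1·0
    = -2 + 0 + 0 = -2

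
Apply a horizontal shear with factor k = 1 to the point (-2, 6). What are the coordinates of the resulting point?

Shear matrix for horizontal shear with factor k = 1:
[[1, 1], [0, 1]]
Result: (-2, 6) → (4, 6)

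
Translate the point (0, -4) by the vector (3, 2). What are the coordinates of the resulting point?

Translation by (3, 2) (homogeneous matrix [[1, 0, 3], [0, 1, 2], [0, 0, 1]]):
x' = 0 + 3 = 3
y' = -4 + 2 = -2
Result: (3, -2)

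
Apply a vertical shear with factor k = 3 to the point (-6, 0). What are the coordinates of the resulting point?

Shear matrix for vertical shear with factor k = 3:
[[1, 0], [3, 1]]
Result: (-6, 0) → (-6, -18)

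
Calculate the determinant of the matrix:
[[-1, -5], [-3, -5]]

For a 2×2 matrix [[a, b], [c, d]], det = ad - bc
det = (-1)(-5) - (-5)(-3) = 5 - 15 = -10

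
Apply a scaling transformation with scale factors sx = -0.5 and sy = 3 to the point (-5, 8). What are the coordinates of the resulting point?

Scaling matrix:
[[-0.50, 0], [0, 3]]
Result: (-5 × -0.5, 8 × 3) = (2.5, 24)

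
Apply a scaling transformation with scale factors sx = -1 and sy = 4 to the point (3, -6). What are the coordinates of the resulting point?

Scaling matrix:
[[-1, 0], [0, 4]]
Result: (3 × -1, -6 × 4) = (-3, -24)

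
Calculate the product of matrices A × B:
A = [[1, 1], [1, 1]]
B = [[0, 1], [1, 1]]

Matrix multiplication:
C[0][0] = 1×0 + 1×1 = 1
C[0][1] = 1×1 + 1×1 = 2
C[1][0] = 1×0 + 1×1 = 1
C[1][1] = 1×1 + 1×1 = 2
Result: [[1, 2], [1, 2]]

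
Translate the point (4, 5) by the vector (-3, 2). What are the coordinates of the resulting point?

Translation by (-3, 2) (homogeneous matrix [[1, 0, -3], [0, 1, 2], [0, 0, 1]]):
x' = 4 + -3 = 1
y' = 5 + 2 = 7
Result: (1, 7)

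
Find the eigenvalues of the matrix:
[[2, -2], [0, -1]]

Characteristic equation: det(A - λI) = 0
λ² - (trace)λ + (det) = 0
trace = 2 + -1 = 1, det = (2)(-1) - (-2)(0) = -2
λ² - (1)λ + (-2) = 0
λ = (1 ± √((1)² - 4·(-2))) / 2 = (1 ± √9) / 2
Solving: λ = -1, 2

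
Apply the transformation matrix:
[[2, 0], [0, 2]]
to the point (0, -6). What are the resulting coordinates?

Matrix multiplication:
[[2, 0], [0, 2]] × [0, -6]ᵀ
= [(2)(0) + (0)(-6), (0)(0) + (2)(-6)]ᵀ
= [0, -12]ᵀ
Result: (0, -12)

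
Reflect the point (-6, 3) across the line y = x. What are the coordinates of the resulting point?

Reflection across line y = x: (-6, 3) → (3, -6)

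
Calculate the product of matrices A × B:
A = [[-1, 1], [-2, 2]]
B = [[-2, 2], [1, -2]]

Matrix multiplication:
C[0][0] = -1×-2 + 1×1 = 3
C[0][1] = -1×2 + 1×-2 = -4
C[1][0] = -2×-2 + 2×1 = 6
C[1][1] = -2×2 + 2×-2 = -8
Result: [[3, -4], [6, -8]]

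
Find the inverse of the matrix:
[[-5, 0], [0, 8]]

For [[a,b],[c,d]], inverse = (1/det)·[[d,-b],[-c,a]]
det = (-5)(8) - (0)(0) = -40 - 0 = -40
Inverse = (1/-40)·[[8, 0], [0, -5]]
= [[-1/5, 0], [0, 1/8]]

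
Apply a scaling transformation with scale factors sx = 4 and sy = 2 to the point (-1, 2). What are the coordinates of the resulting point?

Scaling matrix:
[[4, 0], [0, 2]]
Result: (-1 × 4, 2 × 2) = (-4, 4)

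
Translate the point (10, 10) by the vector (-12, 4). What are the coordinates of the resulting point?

Translation by (-12, 4) (homogeneous matrix [[1, 0, -12], [0, 1, 4], [0, 0, 1]]):
x' = 10 + -12 = -2
y' = 10 + 4 = 14
Result: (-2, 14)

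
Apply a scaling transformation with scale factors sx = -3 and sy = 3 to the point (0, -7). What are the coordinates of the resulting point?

Scaling matrix:
[[-3, 0], [0, 3]]
Result: (0 × -3, -7 × 3) = (0, -21)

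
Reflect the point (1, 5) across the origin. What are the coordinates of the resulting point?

Reflection across origin: (1, 5) → (-1, -5)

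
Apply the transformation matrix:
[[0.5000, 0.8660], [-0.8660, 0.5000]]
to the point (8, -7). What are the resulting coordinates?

Matrix multiplication:
[[0.5000, 0.8660], [-0.8660, 0.5000]] × [8, -7]ᵀ
= [(0.5000)(8) + (0.8660)(-7), (-0.8660)(8) + (0.5000)(-7)]ᵀ
= [-2.0620, -10.4280]ᵀ
Result: (-2.0620, -10.4280)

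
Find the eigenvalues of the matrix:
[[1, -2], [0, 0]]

Characteristic equation: det(A - λI) = 0
λ² - (trace)λ + (det) = 0
trace = 1 + 0 = 1, det = (1)(0) - (-2)(0) = 0
λ² - (1)λ + (0) = 0
λ = (1 ± √((1)² - 4·(0))) / 2 = (1 ± √1) / 2
Solving: λ = 0, 1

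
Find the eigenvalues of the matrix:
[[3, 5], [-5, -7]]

Characteristic equation: det(A - λI) = 0
λ² - (trace)λ + (det) = 0
trace = 3 + -7 = -4, det = (3)(-7) - (5)(-5) = 4
λ² - (-4)λ + (4) = 0
λ = (-4 ± √((-4)² - 4·(4))) / 2 = (-4 ± √0) / 2
Solving: λ = -2, -2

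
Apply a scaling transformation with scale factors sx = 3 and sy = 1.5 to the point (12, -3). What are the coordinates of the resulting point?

Scaling matrix:
[[3, 0], [0, 1.50]]
Result: (12 × 3, -3 × 1.5) = (36, -4.5)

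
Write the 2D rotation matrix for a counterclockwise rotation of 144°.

Rotation matrix formula: [[cos θ, -sin θ], [sin θ, cos θ]]
For θ = 144°:
cos(144°) = -0.8090
sin(144°) = 0.5878
Result: [[-0.8090, -0.5878], [0.5878, -0.8090]]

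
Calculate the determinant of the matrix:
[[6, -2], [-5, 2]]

For a 2×2 matrix [[a, b], [c, d]], det = ad - bc
det = (6)(2) - (-2)(-5) = 12 - 10 = 2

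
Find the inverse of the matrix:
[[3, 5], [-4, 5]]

For [[a,b],[c,d]], inverse = (1/det)·[[d,-b],[-c,a]]
det = (3)(5) - (5)(-4) = 15 - -20 = 35
Inverse = (1/35)·[[5, -5], [4, 3]]
= [[1/7, -1/7], [4/35, 3/35]]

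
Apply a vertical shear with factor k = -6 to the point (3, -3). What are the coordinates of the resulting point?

Shear matrix for vertical shear with factor k = -6:
[[1, 0], [-6, 1]]
Result: (3, -3) → (3, -21)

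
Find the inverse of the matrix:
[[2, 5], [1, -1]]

For [[a,b],[c,d]], inverse = (1/det)·[[d,-b],[-c,a]]
det = (2)(-1) - (5)(1) = -2 - 5 = -7
Inverse = (1/-7)·[[-1, -5], [-1, 2]]
= [[1/7, 5/7], [1/7, -2/7]]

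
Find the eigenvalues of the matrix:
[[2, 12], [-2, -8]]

Characteristic equation: det(A - λI) = 0
λ² - (trace)λ + (det) = 0
trace = 2 + -8 = -6, det = (2)(-8) - (12)(-2) = 8
λ² - (-6)λ + (8) = 0
λ = (-6 ± √((-6)² - 4·(8))) / 2 = (-6 ± √4) / 2
Solving: λ = -4, -2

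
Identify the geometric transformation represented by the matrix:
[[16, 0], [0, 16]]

This matrix represents: uniform scaling by factor 16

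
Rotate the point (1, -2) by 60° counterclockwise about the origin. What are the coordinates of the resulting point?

Rotation matrix for 60°: [[cos 60°, -sin 60°], [sin 60°, cos 60°]] ≈ [[0.500000, -0.866025], [0.866025, 0.500000]]
[[0.500000, -0.866025], [0.866025, 0.500000]] × [1, -2]ᵀ ≈ [2.2321, -0.1340]ᵀ
Result: (2.2321, -0.1340)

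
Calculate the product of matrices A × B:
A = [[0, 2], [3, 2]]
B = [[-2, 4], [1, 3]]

Matrix multiplication:
C[0][0] = 0×-2 + 2×1 = 2
C[0][1] = 0×4 + 2×3 = 6
C[1][0] = 3×-2 + 2×1 = -4
C[1][1] = 3×4 + 2×3 = 18
Result: [[2, 6], [-4, 18]]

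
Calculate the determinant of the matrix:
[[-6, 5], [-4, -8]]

For a 2×2 matrix [[a, b], [c, d]], det = ad - bc
det = (-6)(-8) - (5)(-4) = 48 - -20 = 68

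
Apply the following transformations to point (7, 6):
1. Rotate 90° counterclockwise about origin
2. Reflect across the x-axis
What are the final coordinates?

Step 1: Rotate 90° → (-6, 7)
Step 2: Reflect across x-axis → (-6, -7)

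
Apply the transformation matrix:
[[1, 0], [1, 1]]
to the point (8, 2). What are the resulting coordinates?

Matrix multiplication:
[[1, 0], [1, 1]] × [8, 2]ᵀ
= [(1)(8) + (0)(2), (1)(8) + (1)(2)]ᵀ
= [8, 10]ᵀ
Result: (8, 10)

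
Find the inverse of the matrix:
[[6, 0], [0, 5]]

For [[a,b],[c,d]], inverse = (1/det)·[[d,-b],[-c,a]]
det = (6)(5) - (0)(0) = 30 - 0 = 30
Inverse = (1/30)·[[5, 0], [0, 6]]
= [[1/6, 0], [0, 1/5]]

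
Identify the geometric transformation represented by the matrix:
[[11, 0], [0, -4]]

This matrix represents: non-uniform scaling by sx = 11, sy = -4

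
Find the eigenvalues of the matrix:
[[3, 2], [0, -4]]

Characteristic equation: det(A - λI) = 0
λ² - (trace)λ + (det) = 0
trace = 3 + -4 = -1, det = (3)(-4) - (2)(0) = -12
λ² - (-1)λ + (-12) = 0
λ = (-1 ± √((-1)² - 4·(-12))) / 2 = (-1 ± √49) / 2
Solving: λ = -4, 3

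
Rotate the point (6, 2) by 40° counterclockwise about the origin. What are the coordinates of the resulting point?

Rotation matrix for 40°: [[cos 40°, -sin 40°], [sin 40°, cos 40°]] ≈ [[0.766044, -0.642788], [0.642788, 0.766044]]
[[0.766044, -0.642788], [0.642788, 0.766044]] × [6, 2]ᵀ ≈ [3.3107, 5.3888]ᵀ
Result: (3.3107, 5.3888)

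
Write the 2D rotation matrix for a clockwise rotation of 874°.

Rotation matrix formula: [[cos θ, -sin θ], [sin θ, cos θ]]
A clockwise rotation by 874° is equivalent to a counterclockwise rotation by -874°.
For θ = -874°:
cos(-874°) = -0.8988
sin(-874°) = -0.4384
Result: [[-0.8988, 0.4384], [-0.4384, -0.8988]]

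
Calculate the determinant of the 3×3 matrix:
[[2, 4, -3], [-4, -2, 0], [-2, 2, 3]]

Expansion along first row:
det = 2·det([[-2,0],[2,3]]) - 4·det([[-4,0],[-2,3]]) + -3·det([[-4,-2],[-2,2]])
    = 2·(-2·3 - 0·2) - 4·(-4·3 - 0·-2) + -3·(-4·2 - -2·-2)
    = 2·-6 - 4·-12 + -3·-12
    = -12 + 48 + 36 = 72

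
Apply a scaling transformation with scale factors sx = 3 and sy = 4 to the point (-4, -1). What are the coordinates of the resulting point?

Scaling matrix:
[[3, 0], [0, 4]]
Result: (-4 × 3, -1 × 4) = (-12, -4)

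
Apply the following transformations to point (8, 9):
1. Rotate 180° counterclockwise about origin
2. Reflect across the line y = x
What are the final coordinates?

Step 1: Rotate 180° → (-8, -9)
Step 2: Reflect across line y = x → (-9, -8)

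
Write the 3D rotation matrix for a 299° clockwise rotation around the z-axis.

Rotation matrix for clockwise 299° around z-axis:
A clockwise rotation by 299° is a counterclockwise rotation by -299°.
cos(-299°) = 0.4848, sin(-299°) = 0.8746
Result: [[0.4848, -0.8746, 0], [0.8746, 0.4848, 0], [0, 0, 1]]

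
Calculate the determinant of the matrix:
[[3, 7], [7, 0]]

For a 2×2 matrix [[a, b], [c, d]], det = ad - bc
det = (3)(0) - (7)(7) = 0 - 49 = -49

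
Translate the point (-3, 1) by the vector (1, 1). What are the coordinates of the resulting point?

Translation by (1, 1) (homogeneous matrix [[1, 0, 1], [0, 1, 1], [0, 0, 1]]):
x' = -3 + 1 = -2
y' = 1 + 1 = 2
Result: (-2, 2)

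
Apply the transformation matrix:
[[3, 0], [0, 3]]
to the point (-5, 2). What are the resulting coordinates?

Matrix multiplication:
[[3, 0], [0, 3]] × [-5, 2]ᵀ
= [(3)(-5) + (0)(2), (0)(-5) + (3)(2)]ᵀ
= [-15, 6]ᵀ
Result: (-15, 6)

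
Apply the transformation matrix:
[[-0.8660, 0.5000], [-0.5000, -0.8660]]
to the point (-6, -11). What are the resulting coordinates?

Matrix multiplication:
[[-0.8660, 0.5000], [-0.5000, -0.8660]] × [-6, -11]ᵀ
= [(-0.8660)(-6) + (0.5000)(-11), (-0.5000)(-6) + (-0.8660)(-11)]ᵀ
= [-0.3040, 12.5260]ᵀ
Result: (-0.3040, 12.5260)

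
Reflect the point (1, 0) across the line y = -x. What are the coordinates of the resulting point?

Reflection across line y = -x: (1, 0) → (0, -1)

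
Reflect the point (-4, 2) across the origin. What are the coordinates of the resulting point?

Reflection across origin: (-4, 2) → (4, -2)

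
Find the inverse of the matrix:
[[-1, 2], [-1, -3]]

For [[a,b],[c,d]], inverse = (1/det)·[[d,-b],[-c,a]]
det = (-1)(-3) - (2)(-1) = 3 - -2 = 5
Inverse = (1/5)·[[-3, -2], [1, -1]]
= [[-3/5, -2/5], [1/5, -1/5]]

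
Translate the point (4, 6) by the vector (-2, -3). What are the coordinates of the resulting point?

Translation by (-2, -3) (homogeneous matrix [[1, 0, -2], [0, 1, -3], [0, 0, 1]]):
x' = 4 + -2 = 2
y' = 6 + -3 = 3
Result: (2, 3)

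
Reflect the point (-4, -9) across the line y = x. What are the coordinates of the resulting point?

Reflection across line y = x: (-4, -9) → (-9, -4)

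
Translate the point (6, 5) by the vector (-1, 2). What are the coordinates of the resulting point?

Translation by (-1, 2) (homogeneous matrix [[1, 0, -1], [0, 1, 2], [0, 0, 1]]):
x' = 6 + -1 = 5
y' = 5 + 2 = 7
Result: (5, 7)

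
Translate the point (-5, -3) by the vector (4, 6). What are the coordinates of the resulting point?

Translation by (4, 6) (homogeneous matrix [[1, 0, 4], [0, 1, 6], [0, 0, 1]]):
x' = -5 + 4 = -1
y' = -3 + 6 = 3
Result: (-1, 3)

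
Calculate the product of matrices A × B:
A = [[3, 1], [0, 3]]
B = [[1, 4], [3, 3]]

Matrix multiplication:
C[0][0] = 3×1 + 1×3 = 6
C[0][1] = 3×4 + 1×3 = 15
C[1][0] = 0×1 + 3×3 = 9
C[1][1] = 0×4 + 3×3 = 9
Result: [[6, 15], [9, 9]]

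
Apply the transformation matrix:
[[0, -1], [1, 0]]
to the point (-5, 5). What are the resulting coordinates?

Matrix multiplication:
[[0, -1], [1, 0]] × [-5, 5]ᵀ
= [(0)(-5) + (-1)(5), (1)(-5) + (0)(5)]ᵀ
= [-5, -5]ᵀ
Result: (-5, -5)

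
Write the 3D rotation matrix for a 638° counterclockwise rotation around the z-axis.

Rotation matrix for counterclockwise 638° around z-axis:
cos(638°) = 0.1392, sin(638°) = -0.9903
Result: [[0.1392, 0.9903, 0], [-0.9903, 0.1392, 0], [0, 0, 1]]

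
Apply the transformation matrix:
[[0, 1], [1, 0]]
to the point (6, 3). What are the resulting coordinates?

Matrix multiplication:
[[0, 1], [1, 0]] × [6, 3]ᵀ
= [(0)(6) + (1)(3), (1)(6) + (0)(3)]ᵀ
= [3, 6]ᵀ
Result: (3, 6)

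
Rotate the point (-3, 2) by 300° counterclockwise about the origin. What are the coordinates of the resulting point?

Rotation matrix for 300°: [[cos 300°, -sin 300°], [sin 300°, cos 300°]] ≈ [[0.500000, 0.866025], [-0.866025, 0.500000]]
[[0.500000, 0.866025], [-0.866025, 0.500000]] × [-3, 2]ᵀ ≈ [0.2321, 3.5981]ᵀ
Result: (0.2321, 3.5981)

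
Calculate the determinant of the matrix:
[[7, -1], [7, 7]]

For a 2×2 matrix [[a, b], [c, d]], det = ad - bc
det = (7)(7) - (-1)(7) = 49 - -7 = 56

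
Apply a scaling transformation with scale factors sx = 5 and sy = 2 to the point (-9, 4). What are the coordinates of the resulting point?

Scaling matrix:
[[5, 0], [0, 2]]
Result: (-9 × 5, 4 × 2) = (-45, 8)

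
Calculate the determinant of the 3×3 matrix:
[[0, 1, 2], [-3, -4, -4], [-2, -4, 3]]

Expansion along first row:
det = 0·det([[-4,-4],[-4,3]]) - 1·det([[-3,-4],[-2,3]]) + 2·det([[-3,-4],[-2,-4]])
    = 0·(-4·3 - -4·-4) - 1·(-3·3 - -4·-2) + 2·(-3·-4 - -4·-2)
    = 0·-28 - 1·-17 + 2·4
    = 0 + 17 + 8 = 25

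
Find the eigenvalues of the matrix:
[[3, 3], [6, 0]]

Characteristic equation: det(A - λI) = 0
λ² - (trace)λ + (det) = 0
trace = 3 + 0 = 3, det = (3)(0) - (3)(6) = -18
λ² - (3)λ + (-18) = 0
λ = (3 ± √((3)² - 4·(-18))) / 2 = (3 ± √81) / 2
Solving: λ = -3, 6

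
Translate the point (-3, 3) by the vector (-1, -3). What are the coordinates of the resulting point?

Translation by (-1, -3) (homogeneous matrix [[1, 0, -1], [0, 1, -3], [0, 0, 1]]):
x' = -3 + -1 = -4
y' = 3 + -3 = 0
Result: (-4, 0)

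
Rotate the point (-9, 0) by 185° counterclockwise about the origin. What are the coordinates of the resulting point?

Rotation matrix for 185°: [[cos 185°, -sin 185°], [sin 185°, cos 185°]] ≈ [[-0.996195, 0.087156], [-0.087156, -0.996195]]
[[-0.996195, 0.087156], [-0.087156, -0.996195]] × [-9, 0]ᵀ ≈ [8.9658, 0.7844]ᵀ
Result: (8.9658, 0.7844)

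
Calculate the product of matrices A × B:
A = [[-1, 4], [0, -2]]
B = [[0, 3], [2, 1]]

Matrix multiplication:
C[0][0] = -1×0 + 4×2 = 8
C[0][1] = -1×3 + 4×1 = 1
C[1][0] = 0×0 + -2×2 = -4
C[1][1] = 0×3 + -2×1 = -2
Result: [[8, 1], [-4, -2]]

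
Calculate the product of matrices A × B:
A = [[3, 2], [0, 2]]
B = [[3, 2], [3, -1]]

Matrix multiplication:
C[0][0] = 3×3 + 2×3 = 15
C[0][1] = 3×2 + 2×-1 = 4
C[1][0] = 0×3 + 2×3 = 6
C[1][1] = 0×2 + 2×-1 = -2
Result: [[15, 4], [6, -2]]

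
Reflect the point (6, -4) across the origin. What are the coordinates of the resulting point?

Reflection across origin: (6, -4) → (-6, 4)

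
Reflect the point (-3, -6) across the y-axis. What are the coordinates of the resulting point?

Reflection across y-axis: (-3, -6) → (3, -6)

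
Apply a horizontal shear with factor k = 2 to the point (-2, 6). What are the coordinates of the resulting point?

Shear matrix for horizontal shear with factor k = 2:
[[1, 2], [0, 1]]
Result: (-2, 6) → (10, 6)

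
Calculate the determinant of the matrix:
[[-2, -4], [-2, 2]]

For a 2×2 matrix [[a, b], [c, d]], det = ad - bc
det = (-2)(2) - (-4)(-2) = -4 - 8 = -12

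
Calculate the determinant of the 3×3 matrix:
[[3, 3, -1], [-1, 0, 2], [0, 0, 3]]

Expansion along first row:
det = 3·det([[0,2],[0,3]]) - 3·det([[-1,2],[0,3]]) + -1·det([[-1,0],[0,0]])
    = 3·(0·3 - 2·0) - 3·(-1·3 - 2·0) + -1·(-1·0 - 0·0)
    = 3·0 - 3·-3 + -1·0
    = 0 + 9 + 0 = 9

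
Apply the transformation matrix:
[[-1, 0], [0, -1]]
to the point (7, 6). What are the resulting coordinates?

Matrix multiplication:
[[-1, 0], [0, -1]] × [7, 6]ᵀ
= [(-1)(7) + (0)(6), (0)(7) + (-1)(6)]ᵀ
= [-7, -6]ᵀ
Result: (-7, -6)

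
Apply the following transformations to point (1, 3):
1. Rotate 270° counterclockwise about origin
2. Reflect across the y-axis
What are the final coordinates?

Step 1: Rotate 270° → (3, -1)
Step 2: Reflect across y-axis → (-3, -1)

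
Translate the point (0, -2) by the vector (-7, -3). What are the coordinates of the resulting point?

Translation by (-7, -3) (homogeneous matrix [[1, 0, -7], [0, 1, -3], [0, 0, 1]]):
x' = 0 + -7 = -7
y' = -2 + -3 = -5
Result: (-7, -5)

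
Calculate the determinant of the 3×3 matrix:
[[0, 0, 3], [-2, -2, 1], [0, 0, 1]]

Expansion along first row:
det = 0·det([[-2,1],[0,1]]) - 0·det([[-2,1],[0,1]]) + 3·det([[-2,-2],[0,0]])
    = 0·(-2·1 - 1·0) - 0·(-2·1 - 1·0) + 3·(-2·0 - -2·0)
    = 0·-2 - 0·-2 + 3·0
    = 0 + 0 + 0 = 0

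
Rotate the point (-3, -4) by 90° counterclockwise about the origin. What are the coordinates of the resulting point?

Rotation matrix for 90°: [[cos 90°, -sin 90°], [sin 90°, cos 90°]] = [[0, -1], [1, 0]]
[[0, -1], [1, 0]] × [-3, -4]ᵀ = [4, -3]ᵀ
Result: (4, -3)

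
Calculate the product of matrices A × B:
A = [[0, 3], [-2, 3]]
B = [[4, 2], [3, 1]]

Matrix multiplication:
C[0][0] = 0×4 + 3×3 = 9
C[0][1] = 0×2 + 3×1 = 3
C[1][0] = -2×4 + 3×3 = 1
C[1][1] = -2×2 + 3×1 = -1
Result: [[9, 3], [1, -1]]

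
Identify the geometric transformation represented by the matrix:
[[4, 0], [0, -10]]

This matrix represents: non-uniform scaling by sx = 4, sy = -10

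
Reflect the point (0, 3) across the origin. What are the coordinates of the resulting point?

Reflection across origin: (0, 3) → (0, -3)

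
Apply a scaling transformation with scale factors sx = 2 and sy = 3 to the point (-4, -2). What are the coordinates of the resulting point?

Scaling matrix:
[[2, 0], [0, 3]]
Result: (-4 × 2, -2 × 3) = (-8, -6)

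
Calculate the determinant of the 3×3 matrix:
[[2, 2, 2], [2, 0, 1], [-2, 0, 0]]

Expansion along first row:
det = 2·det([[0,1],[0,0]]) - 2·det([[2,1],[-2,0]]) + 2·det([[2,0],[-2,0]])
    = 2·(0·0 - 1·0) - 2·(2·0 - 1·-2) + 2·(2·0 - 0·-2)
    = 2·0 - 2·2 + 2·0
    = 0 + -4 + 0 = -4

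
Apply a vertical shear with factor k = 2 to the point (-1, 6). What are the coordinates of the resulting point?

Shear matrix for vertical shear with factor k = 2:
[[1, 0], [2, 1]]
Result: (-1, 6) → (-1, 4)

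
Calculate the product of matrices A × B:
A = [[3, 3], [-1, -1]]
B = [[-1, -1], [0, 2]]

Matrix multiplication:
C[0][0] = 3×-1 + 3×0 = -3
C[0][1] = 3×-1 + 3×2 = 3
C[1][0] = -1×-1 + -1×0 = 1
C[1][1] = -1×-1 + -1×2 = -1
Result: [[-3, 3], [1, -1]]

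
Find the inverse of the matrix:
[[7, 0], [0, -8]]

For [[a,b],[c,d]], inverse = (1/det)·[[d,-b],[-c,a]]
det = (7)(-8) - (0)(0) = -56 - 0 = -56
Inverse = (1/-56)·[[-8, 0], [0, 7]]
= [[1/7, 0], [0, -1/8]]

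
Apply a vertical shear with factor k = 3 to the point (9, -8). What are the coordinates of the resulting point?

Shear matrix for vertical shear with factor k = 3:
[[1, 0], [3, 1]]
Result: (9, -8) → (9, 19)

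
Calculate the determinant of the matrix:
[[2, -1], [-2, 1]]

For a 2×2 matrix [[a, b], [c, d]], det = ad - bc
det = (2)(1) - (-1)(-2) = 2 - 2 = 0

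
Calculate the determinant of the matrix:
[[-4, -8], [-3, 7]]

For a 2×2 matrix [[a, b], [c, d]], det = ad - bc
det = (-4)(7) - (-8)(-3) = -28 - 24 = -52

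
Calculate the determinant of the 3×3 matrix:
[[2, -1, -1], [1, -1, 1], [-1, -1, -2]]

Expansion along first row:
det = 2·det([[-1,1],[-1,-2]]) - -1·det([[1,1],[-1,-2]]) + -1·det([[1,-1],[-1,-1]])
    = 2·(-1·-2 - 1·-1) - -1·(1·-2 - 1·-1) + -1·(1·-1 - -1·-1)
    = 2·3 - -1·-1 + -1·-2
    = 6 + -1 + 2 = 7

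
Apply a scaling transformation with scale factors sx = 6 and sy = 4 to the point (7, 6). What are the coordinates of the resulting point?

Scaling matrix:
[[6, 0], [0, 4]]
Result: (7 × 6, 6 × 4) = (42, 24)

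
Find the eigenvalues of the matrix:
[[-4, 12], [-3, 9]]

Characteristic equation: det(A - λI) = 0
λ² - (trace)λ + (det) = 0
trace = -4 + 9 = 5, det = (-4)(9) - (12)(-3) = 0
λ² - (5)λ + (0) = 0
λ = (5 ± √((5)² - 4·(0))) / 2 = (5 ± √25) / 2
Solving: λ = 0, 5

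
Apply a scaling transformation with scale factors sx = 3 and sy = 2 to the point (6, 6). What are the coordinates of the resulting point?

Scaling matrix:
[[3, 0], [0, 2]]
Result: (6 × 3, 6 × 2) = (18, 12)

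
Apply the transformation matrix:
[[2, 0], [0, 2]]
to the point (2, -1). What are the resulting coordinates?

Matrix multiplication:
[[2, 0], [0, 2]] × [2, -1]ᵀ
= [(2)(2) + (0)(-1), (0)(2) + (2)(-1)]ᵀ
= [4, -2]ᵀ
Result: (4, -2)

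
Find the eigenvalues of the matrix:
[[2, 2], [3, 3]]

Characteristic equation: det(A - λI) = 0
λ² - (trace)λ + (det) = 0
trace = 2 + 3 = 5, det = (2)(3) - (2)(3) = 0
λ² - (5)λ + (0) = 0
λ = (5 ± √((5)² - 4·(0))) / 2 = (5 ± √25) / 2
Solving: λ = 0, 5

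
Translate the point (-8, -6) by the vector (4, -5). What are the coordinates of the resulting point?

Translation by (4, -5) (homogeneous matrix [[1, 0, 4], [0, 1, -5], [0, 0, 1]]):
x' = -8 + 4 = -4
y' = -6 + -5 = -11
Result: (-4, -11)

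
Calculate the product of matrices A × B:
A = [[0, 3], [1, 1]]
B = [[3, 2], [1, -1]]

Matrix multiplication:
C[0][0] = 0×3 + 3×1 = 3
C[0][1] = 0×2 + 3×-1 = -3
C[1][0] = 1×3 + 1×1 = 4
C[1][1] = 1×2 + 1×-1 = 1
Result: [[3, -3], [4, 1]]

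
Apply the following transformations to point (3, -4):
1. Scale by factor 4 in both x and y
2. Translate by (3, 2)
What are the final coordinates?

Step 1: Scale (3, -4) by 4 → (12, -16)
Step 2: Translate by (3, 2) → (15, -14)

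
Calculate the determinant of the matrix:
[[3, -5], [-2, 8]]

For a 2×2 matrix [[a, b], [c, d]], det = ad - bc
det = (3)(8) - (-5)(-2) = 24 - 10 = 14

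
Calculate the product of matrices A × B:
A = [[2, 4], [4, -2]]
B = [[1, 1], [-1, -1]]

Matrix multiplication:
C[0][0] = 2×1 + 4×-1 = -2
C[0][1] = 2×1 + 4×-1 = -2
C[1][0] = 4×1 + -2×-1 = 6
C[1][1] = 4×1 + -2×-1 = 6
Result: [[-2, -2], [6, 6]]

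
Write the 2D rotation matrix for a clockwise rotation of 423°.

Rotation matrix formula: [[cos θ, -sin θ], [sin θ, cos θ]]
A clockwise rotation by 423° is equivalent to a counterclockwise rotation by -423°.
For θ = -423°:
cos(-423°) = 0.4540
sin(-423°) = -0.8910
Result: [[0.4540, 0.8910], [-0.8910, 0.4540]]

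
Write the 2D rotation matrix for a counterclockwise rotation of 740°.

Rotation matrix formula: [[cos θ, -sin θ], [sin θ, cos θ]]
For θ = 740°:
cos(740°) = 0.9397
sin(740°) = 0.3420
Result: [[0.9397, -0.3420], [0.3420, 0.9397]]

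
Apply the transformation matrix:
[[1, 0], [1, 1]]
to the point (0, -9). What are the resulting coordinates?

Matrix multiplication:
[[1, 0], [1, 1]] × [0, -9]ᵀ
= [(1)(0) + (0)(-9), (1)(0) + (1)(-9)]ᵀ
= [0, -9]ᵀ
Result: (0, -9)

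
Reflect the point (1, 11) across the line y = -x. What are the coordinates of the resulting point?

Reflection across line y = -x: (1, 11) → (-11, -1)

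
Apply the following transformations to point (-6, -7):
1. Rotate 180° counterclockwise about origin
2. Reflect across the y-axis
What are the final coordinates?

Step 1: Rotate 180° → (6, 7)
Step 2: Reflect across y-axis → (-6, 7)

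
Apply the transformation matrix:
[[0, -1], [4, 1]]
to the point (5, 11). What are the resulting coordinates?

Matrix multiplication:
[[0, -1], [4, 1]] × [5, 11]ᵀ
= [(0)(5) + (-1)(11), (4)(5) + (1)(11)]ᵀ
= [-11, 31]ᵀ
Result: (-11, 31)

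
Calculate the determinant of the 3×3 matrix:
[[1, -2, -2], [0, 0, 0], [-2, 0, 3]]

Expansion along first row:
det = 1·det([[0,0],[0,3]]) - -2·det([[0,0],[-2,3]]) + -2·det([[0,0],[-2,0]])
    = 1·(0·3 - 0·0) - -2·(0·3 - 0·-2) + -2·(0·0 - 0·-2)
    = 1·0 - -2·0 + -2·0
    = 0 + 0 + 0 = 0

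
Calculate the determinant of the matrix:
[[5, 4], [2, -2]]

For a 2×2 matrix [[a, b], [c, d]], det = ad - bc
det = (5)(-2) - (4)(2) = -10 - 8 = -18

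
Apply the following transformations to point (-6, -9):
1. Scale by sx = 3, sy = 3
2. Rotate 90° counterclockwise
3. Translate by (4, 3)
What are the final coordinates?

Step 1: Scale → (-18, -27)
Step 2: Rotate 90° → (27, -18)
Step 3: Translate → (31, -15)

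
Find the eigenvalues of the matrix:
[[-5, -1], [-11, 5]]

Characteristic equation: det(A - λI) = 0
λ² - (trace)λ + (det) = 0
trace = -5 + 5 = 0, det = (-5)(5) - (-1)(-11) = -36
λ² - (0)λ + (-36) = 0
λ = (0 ± √((0)² - 4·(-36))) / 2 = (0 ± √144) / 2
Solving: λ = -6, 6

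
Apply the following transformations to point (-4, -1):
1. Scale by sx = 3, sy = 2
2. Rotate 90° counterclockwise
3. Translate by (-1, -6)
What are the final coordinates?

Step 1: Scale → (-12, -2)
Step 2: Rotate 90° → (2, -12)
Step 3: Translate → (1, -18)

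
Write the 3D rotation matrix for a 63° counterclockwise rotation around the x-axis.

Rotation matrix for counterclockwise 63° around x-axis:
cos(63°) = 0.4540, sin(63°) = 0.8910
Result: [[1, 0, 0], [0, 0.4540, -0.8910], [0, 0.8910, 0.4540]]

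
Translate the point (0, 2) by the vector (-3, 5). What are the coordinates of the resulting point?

Translation by (-3, 5) (homogeneous matrix [[1, 0, -3], [0, 1, 5], [0, 0, 1]]):
x' = 0 + -3 = -3
y' = 2 + 5 = 7
Result: (-3, 7)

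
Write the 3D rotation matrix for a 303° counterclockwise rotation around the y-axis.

Rotation matrix for counterclockwise 303° around y-axis:
cos(303°) = 0.5446, sin(303°) = -0.8387
Result: [[0.5446, 0, -0.8387], [0, 1, 0], [0.8387, 0, 0.5446]]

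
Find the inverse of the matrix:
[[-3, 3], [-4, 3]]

For [[a,b],[c,d]], inverse = (1/det)·[[d,-b],[-c,a]]
det = (-3)(3) - (3)(-4) = -9 - -12 = 3
Inverse = (1/3)·[[3, -3], [4, -3]]
= [[1, -1], [4/3, -1]]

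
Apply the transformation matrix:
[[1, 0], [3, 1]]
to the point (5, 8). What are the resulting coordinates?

Matrix multiplication:
[[1, 0], [3, 1]] × [5, 8]ᵀ
= [(1)(5) + (0)(8), (3)(5) + (1)(8)]ᵀ
= [5, 23]ᵀ
Result: (5, 23)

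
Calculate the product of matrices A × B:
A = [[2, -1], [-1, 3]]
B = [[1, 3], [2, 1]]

Matrix multiplication:
C[0][0] = 2×1 + -1×2 = 0
C[0][1] = 2×3 + -1×1 = 5
C[1][0] = -1×1 + 3×2 = 5
C[1][1] = -1×3 + 3×1 = 0
Result: [[0, 5], [5, 0]]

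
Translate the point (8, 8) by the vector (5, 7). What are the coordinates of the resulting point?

Translation by (5, 7) (homogeneous matrix [[1, 0, 5], [0, 1, 7], [0, 0, 1]]):
x' = 8 + 5 = 13
y' = 8 + 7 = 15
Result: (13, 15)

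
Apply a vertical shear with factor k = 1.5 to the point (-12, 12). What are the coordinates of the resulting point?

Shear matrix for vertical shear with factor k = 1.5:
[[1, 0], [1.50, 1]]
Result: (-12, 12) → (-12, -6)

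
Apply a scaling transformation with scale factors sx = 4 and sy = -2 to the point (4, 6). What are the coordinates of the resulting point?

Scaling matrix:
[[4, 0], [0, -2]]
Result: (4 × 4, 6 × -2) = (16, -12)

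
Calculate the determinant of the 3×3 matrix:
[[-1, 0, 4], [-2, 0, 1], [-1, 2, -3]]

Expansion along first row:
det = -1·det([[0,1],[2,-3]]) - 0·det([[-2,1],[-1,-3]]) + 4·det([[-2,0],[-1,2]])
    = -1·(0·-3 - 1·2) - 0·(-2·-3 - 1·-1) + 4·(-2·2 - 0·-1)
    = -1·-2 - 0·7 + 4·-4
    = 2 + 0 + -16 = -14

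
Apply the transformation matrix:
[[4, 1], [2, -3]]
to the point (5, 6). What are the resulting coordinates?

Matrix multiplication:
[[4, 1], [2, -3]] × [5, 6]ᵀ
= [(4)(5) + (1)(6), (2)(5) + (-3)(6)]ᵀ
= [26, -8]ᵀ
Result: (26, -8)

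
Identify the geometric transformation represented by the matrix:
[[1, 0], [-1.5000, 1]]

This matrix represents: vertical shear with factor -1.5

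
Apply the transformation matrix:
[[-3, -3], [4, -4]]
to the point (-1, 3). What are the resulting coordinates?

Matrix multiplication:
[[-3, -3], [4, -4]] × [-1, 3]ᵀ
= [(-3)(-1) + (-3)(3), (4)(-1) + (-4)(3)]ᵀ
= [-6, -16]ᵀ
Result: (-6, -16)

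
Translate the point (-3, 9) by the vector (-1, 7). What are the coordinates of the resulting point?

Translation by (-1, 7) (homogeneous matrix [[1, 0, -1], [0, 1, 7], [0, 0, 1]]):
x' = -3 + -1 = -4
y' = 9 + 7 = 16
Result: (-4, 16)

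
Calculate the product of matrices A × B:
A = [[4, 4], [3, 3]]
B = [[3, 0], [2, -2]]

Matrix multiplication:
C[0][0] = 4×3 + 4×2 = 20
C[0][1] = 4×0 + 4×-2 = -8
C[1][0] = 3×3 + 3×2 = 15
C[1][1] = 3×0 + 3×-2 = -6
Result: [[20, -8], [15, -6]]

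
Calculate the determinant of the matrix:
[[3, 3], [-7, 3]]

For a 2×2 matrix [[a, b], [c, d]], det = ad - bc
det = (3)(3) - (3)(-7) = 9 - -21 = 30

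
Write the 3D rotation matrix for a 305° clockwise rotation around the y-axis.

Rotation matrix for clockwise 305° around y-axis:
A clockwise rotation by 305° is a counterclockwise rotation by -305°.
cos(-305°) = 0.5736, sin(-305°) = 0.8192
Result: [[0.5736, 0, 0.8192], [0, 1, 0], [-0.8192, 0, 0.5736]]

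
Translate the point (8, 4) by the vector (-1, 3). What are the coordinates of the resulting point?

Translation by (-1, 3) (homogeneous matrix [[1, 0, -1], [0, 1, 3], [0, 0, 1]]):
x' = 8 + -1 = 7
y' = 4 + 3 = 7
Result: (7, 7)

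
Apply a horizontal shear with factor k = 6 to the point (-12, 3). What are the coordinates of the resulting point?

Shear matrix for horizontal shear with factor k = 6:
[[1, 6], [0, 1]]
Result: (-12, 3) → (6, 3)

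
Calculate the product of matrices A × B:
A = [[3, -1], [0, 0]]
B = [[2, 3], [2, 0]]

Matrix multiplication:
C[0][0] = 3×2 + -1×2 = 4
C[0][1] = 3×3 + -1×0 = 9
C[1][0] = 0×2 + 0×2 = 0
C[1][1] = 0×3 + 0×0 = 0
Result: [[4, 9], [0, 0]]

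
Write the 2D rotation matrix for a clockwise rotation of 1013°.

Rotation matrix formula: [[cos θ, -sin θ], [sin θ, cos θ]]
A clockwise rotation by 1013° is equivalent to a counterclockwise rotation by -1013°.
For θ = -1013°:
cos(-1013°) = 0.3907
sin(-1013°) = 0.9205
Result: [[0.3907, -0.9205], [0.9205, 0.3907]]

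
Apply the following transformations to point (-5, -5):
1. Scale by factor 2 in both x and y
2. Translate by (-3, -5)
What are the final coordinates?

Step 1: Scale (-5, -5) by 2 → (-10, -10)
Step 2: Translate by (-3, -5) → (-13, -15)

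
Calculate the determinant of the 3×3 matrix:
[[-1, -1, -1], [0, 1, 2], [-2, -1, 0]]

Expansion along first row:
det = -1·det([[1,2],[-1,0]]) - -1·det([[0,2],[-2,0]]) + -1·det([[0,1],[-2,-1]])
    = -1·(1·0 - 2·-1) - -1·(0·0 - 2·-2) + -1·(0·-1 - 1·-2)
    = -1·2 - -1·4 + -1·2
    = -2 + 4 + -2 = 0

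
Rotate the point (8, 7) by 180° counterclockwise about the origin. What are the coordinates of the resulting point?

Rotation matrix for 180°: [[cos 180°, -sin 180°], [sin 180°, cos 180°]] = [[-1, 0], [0, -1]]
[[-1, 0], [0, -1]] × [8, 7]ᵀ = [-8, -7]ᵀ
Result: (-8, -7)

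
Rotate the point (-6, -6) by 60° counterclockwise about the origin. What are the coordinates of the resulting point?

Rotation matrix for 60°: [[cos 60°, -sin 60°], [sin 60°, cos 60°]] ≈ [[0.500000, -0.866025], [0.866025, 0.500000]]
[[0.500000, -0.866025], [0.866025, 0.500000]] × [-6, -6]ᵀ ≈ [2.1962, -8.1962]ᵀ
Result: (2.1962, -8.1962)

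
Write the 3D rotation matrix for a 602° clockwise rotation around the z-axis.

Rotation matrix for clockwise 602° around z-axis:
A clockwise rotation by 602° is a counterclockwise rotation by -602°.
cos(-602°) = -0.4695, sin(-602°) = 0.8829
Result: [[-0.4695, -0.8829, 0], [0.8829, -0.4695, 0], [0, 0, 1]]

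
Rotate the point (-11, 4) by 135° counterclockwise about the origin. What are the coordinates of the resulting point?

Rotation matrix for 135°: [[cos 135°, -sin 135°], [sin 135°, cos 135°]] ≈ [[-0.707107, -0.707107], [0.707107, -0.707107]]
[[-0.707107, -0.707107], [0.707107, -0.707107]] × [-11, 4]ᵀ ≈ [4.9497, -10.6066]ᵀ
Result: (4.9497, -10.6066)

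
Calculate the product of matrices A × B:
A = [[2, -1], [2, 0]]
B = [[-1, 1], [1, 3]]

Matrix multiplication:
C[0][0] = 2×-1 + -1×1 = -3
C[0][1] = 2×1 + -1×3 = -1
C[1][0] = 2×-1 + 0×1 = -2
C[1][1] = 2×1 + 0×3 = 2
Result: [[-3, -1], [-2, 2]]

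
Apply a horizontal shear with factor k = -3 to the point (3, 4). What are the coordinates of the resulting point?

Shear matrix for horizontal shear with factor k = -3:
[[1, -3], [0, 1]]
Result: (3, 4) → (-9, 4)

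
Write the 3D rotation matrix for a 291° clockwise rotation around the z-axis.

Rotation matrix for clockwise 291° around z-axis:
A clockwise rotation by 291° is a counterclockwise rotation by -291°.
cos(-291°) = 0.3584, sin(-291°) = 0.9336
Result: [[0.3584, -0.9336, 0], [0.9336, 0.3584, 0], [0, 0, 1]]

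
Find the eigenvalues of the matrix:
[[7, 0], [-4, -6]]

Characteristic equation: det(A - λI) = 0
λ² - (trace)λ + (det) = 0
trace = 7 + -6 = 1, det = (7)(-6) - (0)(-4) = -42
λ² - (1)λ + (-42) = 0
λ = (1 ± √((1)² - 4·(-42))) / 2 = (1 ± √169) / 2
Solving: λ = -6, 7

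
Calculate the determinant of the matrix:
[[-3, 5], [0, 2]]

For a 2×2 matrix [[a, b], [c, d]], det = ad - bc
det = (-3)(2) - (5)(0) = -6 - 0 = -6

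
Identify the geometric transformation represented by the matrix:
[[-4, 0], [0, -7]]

This matrix represents: non-uniform scaling by sx = -4, sy = -7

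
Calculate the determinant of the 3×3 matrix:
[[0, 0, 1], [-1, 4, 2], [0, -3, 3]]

Expansion along first row:
det = 0·det([[4,2],[-3,3]]) - 0·det([[-1,2],[0,3]]) + 1·det([[-1,4],[0,-3]])
    = 0·(4·3 - 2·-3) - 0·(-1·3 - 2·0) + 1·(-1·-3 - 4·0)
    = 0·18 - 0·-3 + 1·3
    = 0 + 0 + 3 = 3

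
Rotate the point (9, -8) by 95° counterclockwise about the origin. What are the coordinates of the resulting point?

Rotation matrix for 95°: [[cos 95°, -sin 95°], [sin 95°, cos 95°]] ≈ [[-0.087156, -0.996195], [0.996195, -0.087156]]
[[-0.087156, -0.996195], [0.996195, -0.087156]] × [9, -8]ᵀ ≈ [7.1852, 9.6630]ᵀ
Result: (7.1852, 9.6630)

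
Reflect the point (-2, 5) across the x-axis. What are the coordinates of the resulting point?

Reflection across x-axis: (-2, 5) → (-2, -5)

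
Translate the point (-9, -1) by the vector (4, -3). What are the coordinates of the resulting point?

Translation by (4, -3) (homogeneous matrix [[1, 0, 4], [0, 1, -3], [0, 0, 1]]):
x' = -9 + 4 = -5
y' = -1 + -3 = -4
Result: (-5, -4)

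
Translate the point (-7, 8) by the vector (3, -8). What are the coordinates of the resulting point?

Translation by (3, -8) (homogeneous matrix [[1, 0, 3], [0, 1, -8], [0, 0, 1]]):
x' = -7 + 3 = -4
y' = 8 + -8 = 0
Result: (-4, 0)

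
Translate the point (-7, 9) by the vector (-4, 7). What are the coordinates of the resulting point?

Translation by (-4, 7) (homogeneous matrix [[1, 0, -4], [0, 1, 7], [0, 0, 1]]):
x' = -7 + -4 = -11
y' = 9 + 7 = 16
Result: (-11, 16)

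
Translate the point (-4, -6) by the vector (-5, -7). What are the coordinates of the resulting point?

Translation by (-5, -7) (homogeneous matrix [[1, 0, -5], [0, 1, -7], [0, 0, 1]]):
x' = -4 + -5 = -9
y' = -6 + -7 = -13
Result: (-9, -13)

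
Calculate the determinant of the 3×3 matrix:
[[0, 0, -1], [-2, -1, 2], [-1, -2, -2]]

Expansion along first row:
det = 0·det([[-1,2],[-2,-2]]) - 0·det([[-2,2],[-1,-2]]) + -1·det([[-2,-1],[-1,-2]])
    = 0·(-1·-2 - 2·-2) - 0·(-2·-2 - 2·-1) + -1·(-2·-2 - -1·-1)
    = 0·6 - 0·6 + -1·3
    = 0 + 0 + -3 = -3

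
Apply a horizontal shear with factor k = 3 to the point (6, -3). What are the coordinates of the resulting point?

Shear matrix for horizontal shear with factor k = 3:
[[1, 3], [0, 1]]
Result: (6, -3) → (-3, -3)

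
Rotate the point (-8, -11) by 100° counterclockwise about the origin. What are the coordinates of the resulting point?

Rotation matrix for 100°: [[cos 100°, -sin 100°], [sin 100°, cos 100°]] ≈ [[-0.173648, -0.984808], [0.984808, -0.173648]]
[[-0.173648, -0.984808], [0.984808, -0.173648]] × [-8, -11]ᵀ ≈ [12.2221, -5.9683]ᵀ
Result: (12.2221, -5.9683)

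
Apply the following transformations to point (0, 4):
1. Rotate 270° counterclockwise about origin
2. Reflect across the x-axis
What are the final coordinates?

Step 1: Rotate 270° → (4, 0)
Step 2: Reflect across x-axis → (4, 0)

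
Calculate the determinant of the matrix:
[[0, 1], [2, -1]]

For a 2×2 matrix [[a, b], [c, d]], det = ad - bc
det = (0)(-1) - (1)(2) = 0 - 2 = -2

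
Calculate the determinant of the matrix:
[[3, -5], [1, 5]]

For a 2×2 matrix [[a, b], [c, d]], det = ad - bc
det = (3)(5) - (-5)(1) = 15 - -5 = 20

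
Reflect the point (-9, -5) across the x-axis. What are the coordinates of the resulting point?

Reflection across x-axis: (-9, -5) → (-9, 5)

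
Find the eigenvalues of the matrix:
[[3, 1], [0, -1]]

Characteristic equation: det(A - λI) = 0
λ² - (trace)λ + (det) = 0
trace = 3 + -1 = 2, det = (3)(-1) - (1)(0) = -3
λ² - (2)λ + (-3) = 0
λ = (2 ± √((2)² - 4·(-3))) / 2 = (2 ± √16) / 2
Solving: λ = -1, 3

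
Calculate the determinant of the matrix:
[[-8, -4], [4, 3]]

For a 2×2 matrix [[a, b], [c, d]], det = ad - bc
det = (-8)(3) - (-4)(4) = -24 - -16 = -8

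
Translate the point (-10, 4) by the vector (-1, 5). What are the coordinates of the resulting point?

Translation by (-1, 5) (homogeneous matrix [[1, 0, -1], [0, 1, 5], [0, 0, 1]]):
x' = -10 + -1 = -11
y' = 4 + 5 = 9
Result: (-11, 9)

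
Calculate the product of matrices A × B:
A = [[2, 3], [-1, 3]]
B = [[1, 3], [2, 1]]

Matrix multiplication:
C[0][0] = 2×1 + 3×2 = 8
C[0][1] = 2×3 + 3×1 = 9
C[1][0] = -1×1 + 3×2 = 5
C[1][1] = -1×3 + 3×1 = 0
Result: [[8, 9], [5, 0]]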